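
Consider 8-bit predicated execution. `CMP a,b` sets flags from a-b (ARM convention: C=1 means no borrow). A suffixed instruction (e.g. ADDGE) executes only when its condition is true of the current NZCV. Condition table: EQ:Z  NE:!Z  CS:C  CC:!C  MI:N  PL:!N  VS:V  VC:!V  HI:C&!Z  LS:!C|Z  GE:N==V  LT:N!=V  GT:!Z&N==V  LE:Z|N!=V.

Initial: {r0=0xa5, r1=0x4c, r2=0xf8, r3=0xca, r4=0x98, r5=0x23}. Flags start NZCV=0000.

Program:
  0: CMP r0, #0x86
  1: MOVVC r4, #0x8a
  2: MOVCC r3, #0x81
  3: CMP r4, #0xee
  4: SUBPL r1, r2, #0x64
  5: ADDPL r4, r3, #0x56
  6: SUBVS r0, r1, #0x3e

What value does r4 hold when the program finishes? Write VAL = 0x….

0: ✓ CMP  NZCV=0010
1: ✓ MOVVC  r4←0x8a
2: · MOVCC
3: ✓ CMP  NZCV=1000
4: · SUBPL
5: · ADDPL
6: · SUBVS

VAL = 0x8a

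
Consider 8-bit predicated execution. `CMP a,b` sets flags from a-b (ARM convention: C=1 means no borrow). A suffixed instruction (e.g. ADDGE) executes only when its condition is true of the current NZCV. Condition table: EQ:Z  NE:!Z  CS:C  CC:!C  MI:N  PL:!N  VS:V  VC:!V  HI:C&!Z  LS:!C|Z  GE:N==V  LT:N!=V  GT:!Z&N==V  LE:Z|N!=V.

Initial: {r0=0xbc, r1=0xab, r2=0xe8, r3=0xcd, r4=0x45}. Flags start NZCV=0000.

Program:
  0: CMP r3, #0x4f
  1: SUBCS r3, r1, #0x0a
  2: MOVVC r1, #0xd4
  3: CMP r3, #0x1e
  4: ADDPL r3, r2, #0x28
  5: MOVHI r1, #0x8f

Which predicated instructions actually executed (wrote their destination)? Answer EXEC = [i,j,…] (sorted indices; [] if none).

0: ✓ CMP  NZCV=0011
1: ✓ SUBCS  r3←0xa1
2: · MOVVC
3: ✓ CMP  NZCV=1010
4: · ADDPL
5: ✓ MOVHI  r1←0x8f

EXEC = [1,5]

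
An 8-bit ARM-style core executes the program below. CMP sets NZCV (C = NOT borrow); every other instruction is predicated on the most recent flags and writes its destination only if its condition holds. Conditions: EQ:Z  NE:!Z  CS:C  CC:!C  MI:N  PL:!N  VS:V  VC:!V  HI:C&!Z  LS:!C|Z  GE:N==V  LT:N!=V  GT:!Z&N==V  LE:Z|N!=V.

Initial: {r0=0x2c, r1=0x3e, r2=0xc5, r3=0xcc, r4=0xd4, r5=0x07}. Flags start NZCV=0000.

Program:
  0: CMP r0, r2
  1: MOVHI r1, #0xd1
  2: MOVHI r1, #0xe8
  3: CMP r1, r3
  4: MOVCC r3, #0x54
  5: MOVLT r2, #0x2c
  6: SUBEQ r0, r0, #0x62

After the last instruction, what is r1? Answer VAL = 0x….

VAL = 0x3e

0: ✓ CMP  NZCV=0000
1: · MOVHI
2: · MOVHI
3: ✓ CMP  NZCV=0000
4: ✓ MOVCC  r3←0x54
5: · MOVLT
6: · SUBEQ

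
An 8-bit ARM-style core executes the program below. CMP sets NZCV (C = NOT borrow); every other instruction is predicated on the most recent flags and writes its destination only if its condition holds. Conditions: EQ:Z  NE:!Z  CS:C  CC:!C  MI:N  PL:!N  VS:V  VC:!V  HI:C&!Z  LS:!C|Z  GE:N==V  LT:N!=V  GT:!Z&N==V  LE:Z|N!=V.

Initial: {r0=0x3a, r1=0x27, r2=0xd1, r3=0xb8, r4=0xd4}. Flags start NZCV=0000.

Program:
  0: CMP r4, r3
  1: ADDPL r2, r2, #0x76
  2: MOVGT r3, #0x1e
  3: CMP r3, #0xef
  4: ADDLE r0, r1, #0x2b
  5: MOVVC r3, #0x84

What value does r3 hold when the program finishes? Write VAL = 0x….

[0] flags=0010 → (cmp)
[1] flags=0010 PL?T → r2=0x47
[2] flags=0010 GT?T → r3=0x1e
[3] flags=0000 → (cmp)
[4] flags=0000 LE?F → skip
[5] flags=0000 VC?T → r3=0x84

VAL = 0x84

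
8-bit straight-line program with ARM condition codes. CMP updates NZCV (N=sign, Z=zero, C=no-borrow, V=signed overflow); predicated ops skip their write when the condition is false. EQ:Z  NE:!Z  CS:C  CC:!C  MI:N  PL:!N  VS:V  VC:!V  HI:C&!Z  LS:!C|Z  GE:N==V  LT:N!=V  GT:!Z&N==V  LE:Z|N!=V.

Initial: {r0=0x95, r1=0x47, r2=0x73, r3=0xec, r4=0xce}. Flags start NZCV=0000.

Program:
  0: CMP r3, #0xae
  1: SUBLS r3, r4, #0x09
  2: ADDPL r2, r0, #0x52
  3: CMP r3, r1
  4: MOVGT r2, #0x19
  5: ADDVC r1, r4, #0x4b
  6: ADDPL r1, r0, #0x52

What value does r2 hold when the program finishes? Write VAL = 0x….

[0] flags=0010 → (cmp)
[1] flags=0010 LS?F → skip
[2] flags=0010 PL?T → r2=0xe7
[3] flags=1010 → (cmp)
[4] flags=1010 GT?F → skip
[5] flags=1010 VC?T → r1=0x19
[6] flags=1010 PL?F → skip

VAL = 0xe7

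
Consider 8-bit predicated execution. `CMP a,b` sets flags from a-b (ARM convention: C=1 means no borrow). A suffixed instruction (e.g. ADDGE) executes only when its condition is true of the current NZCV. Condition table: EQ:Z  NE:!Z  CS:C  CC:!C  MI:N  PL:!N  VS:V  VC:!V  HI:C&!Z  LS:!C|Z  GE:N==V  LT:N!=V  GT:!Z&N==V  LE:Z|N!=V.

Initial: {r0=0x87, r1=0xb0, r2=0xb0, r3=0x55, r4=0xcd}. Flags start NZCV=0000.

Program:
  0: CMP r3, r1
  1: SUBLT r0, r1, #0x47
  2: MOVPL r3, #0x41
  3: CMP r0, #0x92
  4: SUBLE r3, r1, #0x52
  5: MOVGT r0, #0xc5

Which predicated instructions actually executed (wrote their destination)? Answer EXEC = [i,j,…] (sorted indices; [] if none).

EXEC = [4]

0: ✓ CMP  NZCV=1001
1: · SUBLT
2: · MOVPL
3: ✓ CMP  NZCV=1000
4: ✓ SUBLE  r3←0x5e
5: · MOVGT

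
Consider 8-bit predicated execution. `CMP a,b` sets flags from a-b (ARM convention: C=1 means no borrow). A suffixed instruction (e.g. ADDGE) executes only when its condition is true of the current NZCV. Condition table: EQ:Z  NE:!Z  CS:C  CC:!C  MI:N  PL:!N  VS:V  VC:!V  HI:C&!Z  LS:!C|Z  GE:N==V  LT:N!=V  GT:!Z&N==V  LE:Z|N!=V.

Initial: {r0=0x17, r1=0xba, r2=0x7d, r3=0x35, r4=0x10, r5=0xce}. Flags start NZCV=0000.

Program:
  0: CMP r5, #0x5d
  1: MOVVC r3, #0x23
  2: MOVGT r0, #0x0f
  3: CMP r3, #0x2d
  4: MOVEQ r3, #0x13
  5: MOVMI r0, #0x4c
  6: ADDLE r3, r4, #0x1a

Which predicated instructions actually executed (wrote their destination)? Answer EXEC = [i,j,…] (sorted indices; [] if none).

[0] flags=0011 → (cmp)
[1] flags=0011 VC?F → skip
[2] flags=0011 GT?F → skip
[3] flags=0010 → (cmp)
[4] flags=0010 EQ?F → skip
[5] flags=0010 MI?F → skip
[6] flags=0010 LE?F → skip

EXEC = []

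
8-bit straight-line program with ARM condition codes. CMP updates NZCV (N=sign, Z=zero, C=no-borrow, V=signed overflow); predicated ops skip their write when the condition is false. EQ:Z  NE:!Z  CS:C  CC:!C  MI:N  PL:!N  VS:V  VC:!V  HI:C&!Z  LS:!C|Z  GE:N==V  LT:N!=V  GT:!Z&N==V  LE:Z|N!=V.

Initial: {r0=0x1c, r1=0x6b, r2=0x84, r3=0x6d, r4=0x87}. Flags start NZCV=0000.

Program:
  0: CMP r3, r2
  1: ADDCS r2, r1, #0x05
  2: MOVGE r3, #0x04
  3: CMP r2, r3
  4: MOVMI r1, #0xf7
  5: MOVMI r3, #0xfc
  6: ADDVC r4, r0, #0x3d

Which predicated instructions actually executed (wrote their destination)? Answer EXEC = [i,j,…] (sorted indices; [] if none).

EXEC = [2,4,5,6]

[0] flags=1001 → (cmp)
[1] flags=1001 CS?F → skip
[2] flags=1001 GE?T → r3=0x04
[3] flags=1010 → (cmp)
[4] flags=1010 MI?T → r1=0xf7
[5] flags=1010 MI?T → r3=0xfc
[6] flags=1010 VC?T → r4=0x59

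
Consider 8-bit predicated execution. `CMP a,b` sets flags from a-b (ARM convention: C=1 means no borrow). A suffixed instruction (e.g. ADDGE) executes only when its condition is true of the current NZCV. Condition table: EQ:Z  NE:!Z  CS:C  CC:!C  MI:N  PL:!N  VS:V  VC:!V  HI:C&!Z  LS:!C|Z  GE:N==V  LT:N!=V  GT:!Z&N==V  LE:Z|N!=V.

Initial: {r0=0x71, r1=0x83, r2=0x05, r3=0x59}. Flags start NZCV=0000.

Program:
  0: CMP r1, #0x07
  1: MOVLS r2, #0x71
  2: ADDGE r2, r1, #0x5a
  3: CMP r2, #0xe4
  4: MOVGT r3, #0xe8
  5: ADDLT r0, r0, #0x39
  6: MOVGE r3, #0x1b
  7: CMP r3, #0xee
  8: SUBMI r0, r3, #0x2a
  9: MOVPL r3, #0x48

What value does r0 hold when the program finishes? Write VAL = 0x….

[0] flags=0011 → (cmp)
[1] flags=0011 LS?F → skip
[2] flags=0011 GE?F → skip
[3] flags=0000 → (cmp)
[4] flags=0000 GT?T → r3=0xe8
[5] flags=0000 LT?F → skip
[6] flags=0000 GE?T → r3=0x1b
[7] flags=0000 → (cmp)
[8] flags=0000 MI?F → skip
[9] flags=0000 PL?T → r3=0x48

VAL = 0x71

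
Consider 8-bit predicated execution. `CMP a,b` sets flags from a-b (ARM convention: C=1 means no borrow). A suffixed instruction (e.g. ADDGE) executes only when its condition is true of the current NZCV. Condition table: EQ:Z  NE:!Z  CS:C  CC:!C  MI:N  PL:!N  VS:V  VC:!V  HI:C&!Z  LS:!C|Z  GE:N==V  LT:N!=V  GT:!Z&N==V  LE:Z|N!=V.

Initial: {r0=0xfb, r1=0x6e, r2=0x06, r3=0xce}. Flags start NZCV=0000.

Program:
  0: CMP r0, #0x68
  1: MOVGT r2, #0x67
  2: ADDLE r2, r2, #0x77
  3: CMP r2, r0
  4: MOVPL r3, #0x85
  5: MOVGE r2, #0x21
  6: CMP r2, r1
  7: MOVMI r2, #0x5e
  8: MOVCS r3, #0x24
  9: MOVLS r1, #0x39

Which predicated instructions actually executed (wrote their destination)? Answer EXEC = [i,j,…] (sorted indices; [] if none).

0: ✓ CMP  NZCV=1010
1: · MOVGT
2: ✓ ADDLE  r2←0x7d
3: ✓ CMP  NZCV=1001
4: · MOVPL
5: ✓ MOVGE  r2←0x21
6: ✓ CMP  NZCV=1000
7: ✓ MOVMI  r2←0x5e
8: · MOVCS
9: ✓ MOVLS  r1←0x39

EXEC = [2,5,7,9]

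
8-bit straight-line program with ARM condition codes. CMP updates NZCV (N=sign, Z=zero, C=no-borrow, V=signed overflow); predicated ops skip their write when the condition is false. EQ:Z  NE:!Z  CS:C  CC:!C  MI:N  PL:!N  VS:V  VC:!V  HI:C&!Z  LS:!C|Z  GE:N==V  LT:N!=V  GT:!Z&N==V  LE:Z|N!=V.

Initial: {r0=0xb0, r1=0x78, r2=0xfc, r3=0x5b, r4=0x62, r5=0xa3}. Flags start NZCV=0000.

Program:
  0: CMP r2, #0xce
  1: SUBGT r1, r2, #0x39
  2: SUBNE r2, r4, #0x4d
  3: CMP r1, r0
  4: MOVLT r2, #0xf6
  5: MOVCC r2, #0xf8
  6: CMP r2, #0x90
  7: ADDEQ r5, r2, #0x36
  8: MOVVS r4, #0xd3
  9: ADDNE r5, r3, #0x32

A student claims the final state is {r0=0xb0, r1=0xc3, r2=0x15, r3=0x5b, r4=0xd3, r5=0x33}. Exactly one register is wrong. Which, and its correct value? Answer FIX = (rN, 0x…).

FIX = (r5, 0x8d)

0: ✓ CMP  NZCV=0010
1: ✓ SUBGT  r1←0xc3
2: ✓ SUBNE  r2←0x15
3: ✓ CMP  NZCV=0010
4: · MOVLT
5: · MOVCC
6: ✓ CMP  NZCV=1001
7: · ADDEQ
8: ✓ MOVVS  r4←0xd3
9: ✓ ADDNE  r5←0x8d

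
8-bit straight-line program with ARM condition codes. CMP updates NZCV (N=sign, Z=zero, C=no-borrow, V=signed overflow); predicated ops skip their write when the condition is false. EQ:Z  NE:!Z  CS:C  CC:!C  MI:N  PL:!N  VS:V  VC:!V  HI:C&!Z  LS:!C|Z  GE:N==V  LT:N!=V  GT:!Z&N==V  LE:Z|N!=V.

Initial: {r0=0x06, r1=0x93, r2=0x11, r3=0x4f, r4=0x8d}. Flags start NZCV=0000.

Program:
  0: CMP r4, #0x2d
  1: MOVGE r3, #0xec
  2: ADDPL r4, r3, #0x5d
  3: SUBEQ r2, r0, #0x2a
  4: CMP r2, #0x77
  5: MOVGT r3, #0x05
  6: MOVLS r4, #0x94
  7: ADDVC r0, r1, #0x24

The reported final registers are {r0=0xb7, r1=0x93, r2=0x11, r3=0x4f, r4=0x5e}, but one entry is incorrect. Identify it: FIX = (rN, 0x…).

0: ✓ CMP  NZCV=0011
1: · MOVGE
2: ✓ ADDPL  r4←0xac
3: · SUBEQ
4: ✓ CMP  NZCV=1000
5: · MOVGT
6: ✓ MOVLS  r4←0x94
7: ✓ ADDVC  r0←0xb7

FIX = (r4, 0x94)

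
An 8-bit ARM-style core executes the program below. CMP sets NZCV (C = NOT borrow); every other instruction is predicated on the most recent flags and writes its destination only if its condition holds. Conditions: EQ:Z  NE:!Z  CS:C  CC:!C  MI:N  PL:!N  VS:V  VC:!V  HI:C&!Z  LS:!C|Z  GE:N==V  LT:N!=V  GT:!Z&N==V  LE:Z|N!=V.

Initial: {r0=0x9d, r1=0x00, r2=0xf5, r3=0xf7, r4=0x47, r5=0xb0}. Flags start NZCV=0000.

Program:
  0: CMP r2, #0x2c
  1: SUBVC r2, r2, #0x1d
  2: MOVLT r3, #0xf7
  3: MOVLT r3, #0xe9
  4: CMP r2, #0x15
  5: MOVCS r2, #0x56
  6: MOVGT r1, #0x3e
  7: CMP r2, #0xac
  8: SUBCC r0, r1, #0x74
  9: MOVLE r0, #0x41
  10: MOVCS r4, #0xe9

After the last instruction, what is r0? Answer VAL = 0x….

0: ✓ CMP  NZCV=1010
1: ✓ SUBVC  r2←0xd8
2: ✓ MOVLT  r3←0xf7
3: ✓ MOVLT  r3←0xe9
4: ✓ CMP  NZCV=1010
5: ✓ MOVCS  r2←0x56
6: · MOVGT
7: ✓ CMP  NZCV=1001
8: ✓ SUBCC  r0←0x8c
9: · MOVLE
10: · MOVCS

VAL = 0x8c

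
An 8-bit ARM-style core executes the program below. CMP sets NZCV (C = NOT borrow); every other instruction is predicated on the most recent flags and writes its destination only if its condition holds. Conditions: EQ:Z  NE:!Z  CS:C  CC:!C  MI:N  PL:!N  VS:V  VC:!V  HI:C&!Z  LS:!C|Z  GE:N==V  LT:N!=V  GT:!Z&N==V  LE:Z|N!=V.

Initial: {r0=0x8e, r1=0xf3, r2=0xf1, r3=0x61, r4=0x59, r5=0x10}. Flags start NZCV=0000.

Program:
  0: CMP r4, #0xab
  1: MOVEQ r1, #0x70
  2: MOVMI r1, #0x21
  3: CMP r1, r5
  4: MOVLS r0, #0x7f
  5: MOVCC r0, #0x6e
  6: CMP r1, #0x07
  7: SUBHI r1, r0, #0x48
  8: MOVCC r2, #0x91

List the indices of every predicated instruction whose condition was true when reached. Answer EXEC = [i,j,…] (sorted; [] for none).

EXEC = [2,7]

0: ✓ CMP  NZCV=1001
1: · MOVEQ
2: ✓ MOVMI  r1←0x21
3: ✓ CMP  NZCV=0010
4: · MOVLS
5: · MOVCC
6: ✓ CMP  NZCV=0010
7: ✓ SUBHI  r1←0x46
8: · MOVCC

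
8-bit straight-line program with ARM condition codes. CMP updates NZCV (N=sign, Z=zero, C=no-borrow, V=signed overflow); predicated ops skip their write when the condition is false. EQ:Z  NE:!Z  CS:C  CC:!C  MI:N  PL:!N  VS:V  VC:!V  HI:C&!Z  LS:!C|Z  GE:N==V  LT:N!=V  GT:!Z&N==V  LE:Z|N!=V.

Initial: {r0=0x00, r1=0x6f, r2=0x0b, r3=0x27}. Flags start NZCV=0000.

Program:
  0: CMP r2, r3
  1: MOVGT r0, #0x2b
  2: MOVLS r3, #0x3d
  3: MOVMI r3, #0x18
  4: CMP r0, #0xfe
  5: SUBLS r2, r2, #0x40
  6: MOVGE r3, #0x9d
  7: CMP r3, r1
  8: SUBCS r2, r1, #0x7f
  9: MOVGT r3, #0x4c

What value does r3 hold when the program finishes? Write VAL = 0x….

0: ✓ CMP  NZCV=1000
1: · MOVGT
2: ✓ MOVLS  r3←0x3d
3: ✓ MOVMI  r3←0x18
4: ✓ CMP  NZCV=0000
5: ✓ SUBLS  r2←0xcb
6: ✓ MOVGE  r3←0x9d
7: ✓ CMP  NZCV=0011
8: ✓ SUBCS  r2←0xf0
9: · MOVGT

VAL = 0x9d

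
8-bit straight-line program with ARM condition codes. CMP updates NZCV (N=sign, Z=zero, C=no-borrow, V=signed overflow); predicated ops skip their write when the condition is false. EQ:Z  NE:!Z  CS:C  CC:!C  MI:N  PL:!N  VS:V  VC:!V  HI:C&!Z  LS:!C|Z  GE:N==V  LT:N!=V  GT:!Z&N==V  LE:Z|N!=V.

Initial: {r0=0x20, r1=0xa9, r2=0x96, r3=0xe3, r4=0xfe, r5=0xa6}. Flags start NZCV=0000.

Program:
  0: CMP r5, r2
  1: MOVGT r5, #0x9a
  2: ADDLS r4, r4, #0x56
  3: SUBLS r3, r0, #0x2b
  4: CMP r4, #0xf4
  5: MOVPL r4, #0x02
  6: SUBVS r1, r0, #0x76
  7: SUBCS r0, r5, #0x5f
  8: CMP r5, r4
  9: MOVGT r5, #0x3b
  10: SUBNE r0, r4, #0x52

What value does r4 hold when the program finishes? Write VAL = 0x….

[0] flags=0010 → (cmp)
[1] flags=0010 GT?T → r5=0x9a
[2] flags=0010 LS?F → skip
[3] flags=0010 LS?F → skip
[4] flags=0010 → (cmp)
[5] flags=0010 PL?T → r4=0x02
[6] flags=0010 VS?F → skip
[7] flags=0010 CS?T → r0=0x3b
[8] flags=1010 → (cmp)
[9] flags=1010 GT?F → skip
[10] flags=1010 NE?T → r0=0xb0

VAL = 0x02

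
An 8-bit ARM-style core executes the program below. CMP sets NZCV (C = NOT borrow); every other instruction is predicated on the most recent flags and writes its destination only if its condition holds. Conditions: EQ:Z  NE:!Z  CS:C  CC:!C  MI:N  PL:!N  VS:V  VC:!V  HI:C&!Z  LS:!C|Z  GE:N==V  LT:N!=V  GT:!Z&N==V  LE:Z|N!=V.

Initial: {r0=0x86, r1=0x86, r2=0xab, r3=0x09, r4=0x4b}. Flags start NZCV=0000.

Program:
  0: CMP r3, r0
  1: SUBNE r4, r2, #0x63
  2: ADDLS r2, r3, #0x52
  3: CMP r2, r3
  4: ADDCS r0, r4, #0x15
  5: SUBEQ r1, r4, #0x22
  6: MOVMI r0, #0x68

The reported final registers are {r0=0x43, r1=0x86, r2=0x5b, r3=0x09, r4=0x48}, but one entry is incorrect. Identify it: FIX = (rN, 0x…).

0: ✓ CMP  NZCV=1001
1: ✓ SUBNE  r4←0x48
2: ✓ ADDLS  r2←0x5b
3: ✓ CMP  NZCV=0010
4: ✓ ADDCS  r0←0x5d
5: · SUBEQ
6: · MOVMI

FIX = (r0, 0x5d)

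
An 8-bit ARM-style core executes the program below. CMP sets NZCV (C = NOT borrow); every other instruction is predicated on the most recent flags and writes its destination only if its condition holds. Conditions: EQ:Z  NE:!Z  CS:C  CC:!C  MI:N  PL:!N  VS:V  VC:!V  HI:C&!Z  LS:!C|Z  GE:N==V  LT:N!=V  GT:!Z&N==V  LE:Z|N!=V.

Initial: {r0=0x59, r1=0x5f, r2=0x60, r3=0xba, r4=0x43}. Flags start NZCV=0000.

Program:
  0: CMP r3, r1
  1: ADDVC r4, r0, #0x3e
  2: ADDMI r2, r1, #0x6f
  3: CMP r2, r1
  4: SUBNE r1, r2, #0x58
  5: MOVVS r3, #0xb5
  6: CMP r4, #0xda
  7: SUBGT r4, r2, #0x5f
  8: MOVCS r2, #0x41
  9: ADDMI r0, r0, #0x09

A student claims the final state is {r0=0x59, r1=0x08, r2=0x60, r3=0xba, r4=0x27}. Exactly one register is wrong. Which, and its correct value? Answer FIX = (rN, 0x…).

[0] flags=0011 → (cmp)
[1] flags=0011 VC?F → skip
[2] flags=0011 MI?F → skip
[3] flags=0010 → (cmp)
[4] flags=0010 NE?T → r1=0x08
[5] flags=0010 VS?F → skip
[6] flags=0000 → (cmp)
[7] flags=0000 GT?T → r4=0x01
[8] flags=0000 CS?F → skip
[9] flags=0000 MI?F → skip

FIX = (r4, 0x01)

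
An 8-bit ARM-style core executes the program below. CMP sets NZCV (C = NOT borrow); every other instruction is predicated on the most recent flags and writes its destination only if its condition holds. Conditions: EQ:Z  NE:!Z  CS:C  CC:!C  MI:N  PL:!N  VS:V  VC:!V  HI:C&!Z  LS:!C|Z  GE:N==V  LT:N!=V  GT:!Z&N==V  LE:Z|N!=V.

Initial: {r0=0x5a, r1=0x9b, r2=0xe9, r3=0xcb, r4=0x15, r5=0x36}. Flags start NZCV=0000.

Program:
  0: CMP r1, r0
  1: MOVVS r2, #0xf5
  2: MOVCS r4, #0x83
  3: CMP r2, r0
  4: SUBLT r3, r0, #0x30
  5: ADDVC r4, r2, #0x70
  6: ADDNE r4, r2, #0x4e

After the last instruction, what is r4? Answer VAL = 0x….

[0] flags=0011 → (cmp)
[1] flags=0011 VS?T → r2=0xf5
[2] flags=0011 CS?T → r4=0x83
[3] flags=1010 → (cmp)
[4] flags=1010 LT?T → r3=0x2a
[5] flags=1010 VC?T → r4=0x65
[6] flags=1010 NE?T → r4=0x43

VAL = 0x43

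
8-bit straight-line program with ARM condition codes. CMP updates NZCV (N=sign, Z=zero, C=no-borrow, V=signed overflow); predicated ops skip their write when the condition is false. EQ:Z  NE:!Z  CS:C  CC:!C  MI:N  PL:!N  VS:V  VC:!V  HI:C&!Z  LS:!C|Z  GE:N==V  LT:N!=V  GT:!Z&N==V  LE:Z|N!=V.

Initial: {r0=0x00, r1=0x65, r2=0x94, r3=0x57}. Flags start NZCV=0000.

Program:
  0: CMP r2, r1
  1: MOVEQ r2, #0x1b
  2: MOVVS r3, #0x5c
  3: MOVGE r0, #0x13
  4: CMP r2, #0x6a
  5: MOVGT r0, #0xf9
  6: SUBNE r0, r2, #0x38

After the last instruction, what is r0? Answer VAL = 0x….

VAL = 0x5c

0: ✓ CMP  NZCV=0011
1: · MOVEQ
2: ✓ MOVVS  r3←0x5c
3: · MOVGE
4: ✓ CMP  NZCV=0011
5: · MOVGT
6: ✓ SUBNE  r0←0x5c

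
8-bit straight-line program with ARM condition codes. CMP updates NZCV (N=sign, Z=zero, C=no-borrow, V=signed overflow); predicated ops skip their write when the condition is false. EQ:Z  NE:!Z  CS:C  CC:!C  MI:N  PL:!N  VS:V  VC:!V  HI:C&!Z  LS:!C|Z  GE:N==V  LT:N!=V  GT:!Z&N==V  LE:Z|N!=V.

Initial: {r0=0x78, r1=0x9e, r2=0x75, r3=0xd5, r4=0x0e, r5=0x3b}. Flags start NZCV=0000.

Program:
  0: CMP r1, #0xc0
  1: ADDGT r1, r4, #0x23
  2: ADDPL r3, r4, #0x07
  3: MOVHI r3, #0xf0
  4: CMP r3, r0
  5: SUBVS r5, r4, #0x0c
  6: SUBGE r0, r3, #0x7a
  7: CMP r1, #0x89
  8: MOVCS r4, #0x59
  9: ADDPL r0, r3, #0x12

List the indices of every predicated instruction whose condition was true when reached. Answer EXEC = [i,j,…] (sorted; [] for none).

EXEC = [5,8,9]

0: ✓ CMP  NZCV=1000
1: · ADDGT
2: · ADDPL
3: · MOVHI
4: ✓ CMP  NZCV=0011
5: ✓ SUBVS  r5←0x02
6: · SUBGE
7: ✓ CMP  NZCV=0010
8: ✓ MOVCS  r4←0x59
9: ✓ ADDPL  r0←0xe7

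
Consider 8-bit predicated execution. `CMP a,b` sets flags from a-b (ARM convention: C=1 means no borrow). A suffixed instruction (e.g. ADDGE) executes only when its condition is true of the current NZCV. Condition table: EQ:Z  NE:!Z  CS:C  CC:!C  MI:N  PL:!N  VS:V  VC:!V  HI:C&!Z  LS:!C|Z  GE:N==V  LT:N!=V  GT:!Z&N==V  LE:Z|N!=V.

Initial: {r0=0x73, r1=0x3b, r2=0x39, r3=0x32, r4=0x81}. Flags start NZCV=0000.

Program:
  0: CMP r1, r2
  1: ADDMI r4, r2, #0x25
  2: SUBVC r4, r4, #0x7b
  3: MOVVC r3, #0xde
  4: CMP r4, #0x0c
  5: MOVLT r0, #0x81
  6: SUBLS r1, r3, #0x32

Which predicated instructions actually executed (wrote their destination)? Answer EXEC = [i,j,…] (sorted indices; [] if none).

EXEC = [2,3,5,6]

[0] flags=0010 → (cmp)
[1] flags=0010 MI?F → skip
[2] flags=0010 VC?T → r4=0x06
[3] flags=0010 VC?T → r3=0xde
[4] flags=1000 → (cmp)
[5] flags=1000 LT?T → r0=0x81
[6] flags=1000 LS?T → r1=0xac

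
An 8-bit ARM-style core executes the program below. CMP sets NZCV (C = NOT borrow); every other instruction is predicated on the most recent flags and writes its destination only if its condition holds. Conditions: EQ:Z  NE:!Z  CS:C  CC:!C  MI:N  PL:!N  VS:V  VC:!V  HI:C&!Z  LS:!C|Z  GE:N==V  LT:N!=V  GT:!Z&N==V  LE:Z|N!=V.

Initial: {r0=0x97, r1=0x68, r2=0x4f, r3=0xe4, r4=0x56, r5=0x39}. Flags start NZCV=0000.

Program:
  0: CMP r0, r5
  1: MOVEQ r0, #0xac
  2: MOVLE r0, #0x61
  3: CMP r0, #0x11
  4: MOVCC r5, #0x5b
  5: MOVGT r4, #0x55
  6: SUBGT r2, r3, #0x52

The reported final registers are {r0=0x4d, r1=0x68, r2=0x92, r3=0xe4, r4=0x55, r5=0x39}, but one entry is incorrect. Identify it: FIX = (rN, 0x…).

FIX = (r0, 0x61)

[0] flags=0011 → (cmp)
[1] flags=0011 EQ?F → skip
[2] flags=0011 LE?T → r0=0x61
[3] flags=0010 → (cmp)
[4] flags=0010 CC?F → skip
[5] flags=0010 GT?T → r4=0x55
[6] flags=0010 GT?T → r2=0x92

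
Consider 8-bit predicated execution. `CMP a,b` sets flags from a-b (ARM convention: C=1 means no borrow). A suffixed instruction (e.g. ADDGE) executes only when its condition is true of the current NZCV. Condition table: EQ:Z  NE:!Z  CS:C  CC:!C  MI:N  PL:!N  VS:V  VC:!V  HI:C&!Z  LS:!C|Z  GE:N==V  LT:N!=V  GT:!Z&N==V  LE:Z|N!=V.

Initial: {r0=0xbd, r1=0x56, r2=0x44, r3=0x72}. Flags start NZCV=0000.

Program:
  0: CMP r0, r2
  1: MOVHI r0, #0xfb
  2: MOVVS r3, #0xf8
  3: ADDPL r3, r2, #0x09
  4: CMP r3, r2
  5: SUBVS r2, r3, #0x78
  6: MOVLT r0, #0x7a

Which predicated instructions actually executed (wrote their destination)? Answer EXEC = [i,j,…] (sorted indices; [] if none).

0: ✓ CMP  NZCV=0011
1: ✓ MOVHI  r0←0xfb
2: ✓ MOVVS  r3←0xf8
3: ✓ ADDPL  r3←0x4d
4: ✓ CMP  NZCV=0010
5: · SUBVS
6: · MOVLT

EXEC = [1,2,3]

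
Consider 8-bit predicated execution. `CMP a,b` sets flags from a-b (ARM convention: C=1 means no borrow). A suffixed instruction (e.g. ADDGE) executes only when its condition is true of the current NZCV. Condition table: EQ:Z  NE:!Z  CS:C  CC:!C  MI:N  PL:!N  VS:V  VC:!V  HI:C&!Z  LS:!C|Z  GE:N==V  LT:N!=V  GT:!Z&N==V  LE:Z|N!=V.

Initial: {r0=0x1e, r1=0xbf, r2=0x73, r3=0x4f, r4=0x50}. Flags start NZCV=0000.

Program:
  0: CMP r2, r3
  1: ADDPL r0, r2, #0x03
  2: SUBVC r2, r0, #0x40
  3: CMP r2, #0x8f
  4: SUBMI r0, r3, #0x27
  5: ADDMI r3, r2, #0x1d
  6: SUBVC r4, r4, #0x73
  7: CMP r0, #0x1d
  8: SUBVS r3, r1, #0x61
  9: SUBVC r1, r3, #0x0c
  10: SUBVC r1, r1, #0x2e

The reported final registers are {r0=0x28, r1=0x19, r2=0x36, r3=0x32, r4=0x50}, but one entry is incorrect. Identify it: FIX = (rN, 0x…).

[0] flags=0010 → (cmp)
[1] flags=0010 PL?T → r0=0x76
[2] flags=0010 VC?T → r2=0x36
[3] flags=1001 → (cmp)
[4] flags=1001 MI?T → r0=0x28
[5] flags=1001 MI?T → r3=0x53
[6] flags=1001 VC?F → skip
[7] flags=0010 → (cmp)
[8] flags=0010 VS?F → skip
[9] flags=0010 VC?T → r1=0x47
[10] flags=0010 VC?T → r1=0x19

FIX = (r3, 0x53)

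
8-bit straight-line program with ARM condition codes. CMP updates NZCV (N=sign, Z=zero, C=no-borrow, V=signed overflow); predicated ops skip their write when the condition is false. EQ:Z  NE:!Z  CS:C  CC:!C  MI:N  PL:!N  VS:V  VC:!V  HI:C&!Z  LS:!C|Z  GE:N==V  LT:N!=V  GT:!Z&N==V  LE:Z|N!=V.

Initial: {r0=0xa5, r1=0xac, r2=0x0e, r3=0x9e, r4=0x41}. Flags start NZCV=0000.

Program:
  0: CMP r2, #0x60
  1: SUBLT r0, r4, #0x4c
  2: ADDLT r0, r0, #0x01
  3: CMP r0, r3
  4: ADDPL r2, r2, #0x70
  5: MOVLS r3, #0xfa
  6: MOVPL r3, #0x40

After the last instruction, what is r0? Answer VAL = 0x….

0: ✓ CMP  NZCV=1000
1: ✓ SUBLT  r0←0xf5
2: ✓ ADDLT  r0←0xf6
3: ✓ CMP  NZCV=0010
4: ✓ ADDPL  r2←0x7e
5: · MOVLS
6: ✓ MOVPL  r3←0x40

VAL = 0xf6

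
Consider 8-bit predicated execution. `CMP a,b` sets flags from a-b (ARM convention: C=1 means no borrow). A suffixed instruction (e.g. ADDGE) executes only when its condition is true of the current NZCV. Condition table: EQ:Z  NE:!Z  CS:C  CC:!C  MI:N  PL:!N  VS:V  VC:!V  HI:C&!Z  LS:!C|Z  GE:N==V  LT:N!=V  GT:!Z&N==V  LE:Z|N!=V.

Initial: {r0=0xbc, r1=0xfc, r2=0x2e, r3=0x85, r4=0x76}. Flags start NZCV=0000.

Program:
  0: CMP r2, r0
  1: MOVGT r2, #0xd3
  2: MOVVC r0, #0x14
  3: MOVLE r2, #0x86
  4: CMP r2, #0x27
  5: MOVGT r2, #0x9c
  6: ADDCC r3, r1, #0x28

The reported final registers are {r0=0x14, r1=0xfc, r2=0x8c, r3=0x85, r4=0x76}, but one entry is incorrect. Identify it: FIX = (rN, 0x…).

[0] flags=0000 → (cmp)
[1] flags=0000 GT?T → r2=0xd3
[2] flags=0000 VC?T → r0=0x14
[3] flags=0000 LE?F → skip
[4] flags=1010 → (cmp)
[5] flags=1010 GT?F → skip
[6] flags=1010 CC?F → skip

FIX = (r2, 0xd3)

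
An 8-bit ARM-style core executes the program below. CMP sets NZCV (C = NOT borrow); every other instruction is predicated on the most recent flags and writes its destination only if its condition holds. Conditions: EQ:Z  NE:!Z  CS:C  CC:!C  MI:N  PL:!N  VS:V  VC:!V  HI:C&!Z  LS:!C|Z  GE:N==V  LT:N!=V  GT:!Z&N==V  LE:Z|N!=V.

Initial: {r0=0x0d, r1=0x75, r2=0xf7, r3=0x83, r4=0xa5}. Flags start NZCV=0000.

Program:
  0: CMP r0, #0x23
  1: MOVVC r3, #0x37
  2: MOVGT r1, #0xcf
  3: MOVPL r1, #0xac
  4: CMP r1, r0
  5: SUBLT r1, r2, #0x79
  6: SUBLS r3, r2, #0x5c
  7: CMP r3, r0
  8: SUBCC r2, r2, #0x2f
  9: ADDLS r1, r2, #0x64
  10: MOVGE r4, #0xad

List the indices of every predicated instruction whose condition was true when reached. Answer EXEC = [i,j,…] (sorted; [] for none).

0: ✓ CMP  NZCV=1000
1: ✓ MOVVC  r3←0x37
2: · MOVGT
3: · MOVPL
4: ✓ CMP  NZCV=0010
5: · SUBLT
6: · SUBLS
7: ✓ CMP  NZCV=0010
8: · SUBCC
9: · ADDLS
10: ✓ MOVGE  r4←0xad

EXEC = [1,10]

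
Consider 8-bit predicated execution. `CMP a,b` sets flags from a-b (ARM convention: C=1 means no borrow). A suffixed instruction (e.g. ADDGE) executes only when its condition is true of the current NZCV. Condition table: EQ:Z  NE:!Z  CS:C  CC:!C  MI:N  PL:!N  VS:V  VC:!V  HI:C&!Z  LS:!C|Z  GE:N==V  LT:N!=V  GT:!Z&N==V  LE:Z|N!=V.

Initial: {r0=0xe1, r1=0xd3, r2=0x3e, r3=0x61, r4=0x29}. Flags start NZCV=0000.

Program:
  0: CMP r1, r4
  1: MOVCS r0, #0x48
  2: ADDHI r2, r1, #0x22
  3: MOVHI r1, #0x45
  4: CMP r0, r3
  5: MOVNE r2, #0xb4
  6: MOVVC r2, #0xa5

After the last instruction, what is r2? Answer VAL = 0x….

[0] flags=1010 → (cmp)
[1] flags=1010 CS?T → r0=0x48
[2] flags=1010 HI?T → r2=0xf5
[3] flags=1010 HI?T → r1=0x45
[4] flags=1000 → (cmp)
[5] flags=1000 NE?T → r2=0xb4
[6] flags=1000 VC?T → r2=0xa5

VAL = 0xa5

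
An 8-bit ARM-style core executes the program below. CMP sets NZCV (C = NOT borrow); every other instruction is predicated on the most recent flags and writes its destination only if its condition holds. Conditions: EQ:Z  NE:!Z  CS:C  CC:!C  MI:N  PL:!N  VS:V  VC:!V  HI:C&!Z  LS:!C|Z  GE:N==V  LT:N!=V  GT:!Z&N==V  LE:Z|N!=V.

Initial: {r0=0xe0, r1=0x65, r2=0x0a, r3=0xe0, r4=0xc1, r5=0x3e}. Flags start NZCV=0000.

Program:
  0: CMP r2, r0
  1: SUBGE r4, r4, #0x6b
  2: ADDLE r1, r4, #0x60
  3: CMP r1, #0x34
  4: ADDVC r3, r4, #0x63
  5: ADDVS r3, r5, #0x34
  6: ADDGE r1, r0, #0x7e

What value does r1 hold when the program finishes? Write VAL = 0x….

[0] flags=0000 → (cmp)
[1] flags=0000 GE?T → r4=0x56
[2] flags=0000 LE?F → skip
[3] flags=0010 → (cmp)
[4] flags=0010 VC?T → r3=0xb9
[5] flags=0010 VS?F → skip
[6] flags=0010 GE?T → r1=0x5e

VAL = 0x5e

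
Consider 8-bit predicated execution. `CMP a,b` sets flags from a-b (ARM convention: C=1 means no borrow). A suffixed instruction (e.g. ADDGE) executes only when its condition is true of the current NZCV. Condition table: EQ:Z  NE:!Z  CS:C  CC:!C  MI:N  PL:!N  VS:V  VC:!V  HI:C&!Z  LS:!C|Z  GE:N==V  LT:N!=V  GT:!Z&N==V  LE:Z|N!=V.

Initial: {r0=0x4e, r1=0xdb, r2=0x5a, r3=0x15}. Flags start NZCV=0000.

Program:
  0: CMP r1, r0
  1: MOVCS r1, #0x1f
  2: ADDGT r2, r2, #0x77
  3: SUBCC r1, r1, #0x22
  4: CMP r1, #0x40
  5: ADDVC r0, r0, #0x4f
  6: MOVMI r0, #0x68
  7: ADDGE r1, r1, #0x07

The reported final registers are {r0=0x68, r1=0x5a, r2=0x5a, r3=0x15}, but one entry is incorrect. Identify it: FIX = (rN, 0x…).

0: ✓ CMP  NZCV=1010
1: ✓ MOVCS  r1←0x1f
2: · ADDGT
3: · SUBCC
4: ✓ CMP  NZCV=1000
5: ✓ ADDVC  r0←0x9d
6: ✓ MOVMI  r0←0x68
7: · ADDGE

FIX = (r1, 0x1f)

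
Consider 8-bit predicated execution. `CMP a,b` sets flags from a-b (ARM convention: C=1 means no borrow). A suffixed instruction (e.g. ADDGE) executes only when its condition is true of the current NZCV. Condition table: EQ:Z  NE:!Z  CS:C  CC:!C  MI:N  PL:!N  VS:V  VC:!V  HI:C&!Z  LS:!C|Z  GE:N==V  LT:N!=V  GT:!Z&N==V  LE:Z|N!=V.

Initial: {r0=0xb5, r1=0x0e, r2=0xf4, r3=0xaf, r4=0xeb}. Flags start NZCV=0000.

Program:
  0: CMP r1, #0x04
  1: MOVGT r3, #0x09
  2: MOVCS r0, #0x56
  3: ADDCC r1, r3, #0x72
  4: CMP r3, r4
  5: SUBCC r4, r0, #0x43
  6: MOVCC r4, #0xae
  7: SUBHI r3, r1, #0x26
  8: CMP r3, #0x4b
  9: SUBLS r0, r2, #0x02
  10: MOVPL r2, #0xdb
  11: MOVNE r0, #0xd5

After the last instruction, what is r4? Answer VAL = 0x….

VAL = 0xae

[0] flags=0010 → (cmp)
[1] flags=0010 GT?T → r3=0x09
[2] flags=0010 CS?T → r0=0x56
[3] flags=0010 CC?F → skip
[4] flags=0000 → (cmp)
[5] flags=0000 CC?T → r4=0x13
[6] flags=0000 CC?T → r4=0xae
[7] flags=0000 HI?F → skip
[8] flags=1000 → (cmp)
[9] flags=1000 LS?T → r0=0xf2
[10] flags=1000 PL?F → skip
[11] flags=1000 NE?T → r0=0xd5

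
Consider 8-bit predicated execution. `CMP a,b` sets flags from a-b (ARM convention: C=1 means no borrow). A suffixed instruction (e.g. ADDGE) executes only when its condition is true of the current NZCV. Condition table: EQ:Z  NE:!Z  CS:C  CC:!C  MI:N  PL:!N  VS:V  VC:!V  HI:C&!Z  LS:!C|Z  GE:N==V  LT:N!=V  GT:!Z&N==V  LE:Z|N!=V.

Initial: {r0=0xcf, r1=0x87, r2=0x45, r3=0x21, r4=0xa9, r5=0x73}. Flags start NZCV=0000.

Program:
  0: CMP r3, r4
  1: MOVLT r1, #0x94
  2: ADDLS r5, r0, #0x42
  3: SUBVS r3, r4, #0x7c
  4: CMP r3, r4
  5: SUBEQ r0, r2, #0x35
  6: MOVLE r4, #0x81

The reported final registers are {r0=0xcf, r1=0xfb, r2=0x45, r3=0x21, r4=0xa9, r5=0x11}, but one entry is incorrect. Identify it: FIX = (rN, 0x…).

0: ✓ CMP  NZCV=0000
1: · MOVLT
2: ✓ ADDLS  r5←0x11
3: · SUBVS
4: ✓ CMP  NZCV=0000
5: · SUBEQ
6: · MOVLE

FIX = (r1, 0x87)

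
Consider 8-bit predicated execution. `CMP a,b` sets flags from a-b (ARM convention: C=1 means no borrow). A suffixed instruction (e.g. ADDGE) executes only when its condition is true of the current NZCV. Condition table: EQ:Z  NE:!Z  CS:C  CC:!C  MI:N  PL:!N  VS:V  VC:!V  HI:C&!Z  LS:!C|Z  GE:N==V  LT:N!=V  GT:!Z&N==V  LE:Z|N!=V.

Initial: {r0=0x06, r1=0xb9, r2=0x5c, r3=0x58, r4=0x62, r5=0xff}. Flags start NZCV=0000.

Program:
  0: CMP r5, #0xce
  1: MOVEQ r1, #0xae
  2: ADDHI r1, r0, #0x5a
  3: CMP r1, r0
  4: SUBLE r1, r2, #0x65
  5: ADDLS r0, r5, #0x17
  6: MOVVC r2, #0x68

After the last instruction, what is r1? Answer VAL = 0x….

VAL = 0x60

[0] flags=0010 → (cmp)
[1] flags=0010 EQ?F → skip
[2] flags=0010 HI?T → r1=0x60
[3] flags=0010 → (cmp)
[4] flags=0010 LE?F → skip
[5] flags=0010 LS?F → skip
[6] flags=0010 VC?T → r2=0x68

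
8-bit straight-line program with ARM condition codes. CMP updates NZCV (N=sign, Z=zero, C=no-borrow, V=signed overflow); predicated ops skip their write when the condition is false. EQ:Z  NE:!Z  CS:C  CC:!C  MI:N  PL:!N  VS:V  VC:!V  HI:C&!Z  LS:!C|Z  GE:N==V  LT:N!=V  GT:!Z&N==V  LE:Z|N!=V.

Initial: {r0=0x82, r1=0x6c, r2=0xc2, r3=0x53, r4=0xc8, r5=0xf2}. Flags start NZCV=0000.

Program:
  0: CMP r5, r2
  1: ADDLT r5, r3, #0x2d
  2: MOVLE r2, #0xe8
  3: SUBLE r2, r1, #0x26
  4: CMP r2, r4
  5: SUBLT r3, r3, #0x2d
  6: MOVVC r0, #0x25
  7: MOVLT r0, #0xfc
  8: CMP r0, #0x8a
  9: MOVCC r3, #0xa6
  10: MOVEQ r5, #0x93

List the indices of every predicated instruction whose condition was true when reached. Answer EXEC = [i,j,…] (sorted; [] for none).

EXEC = [5,6,7]

[0] flags=0010 → (cmp)
[1] flags=0010 LT?F → skip
[2] flags=0010 LE?F → skip
[3] flags=0010 LE?F → skip
[4] flags=1000 → (cmp)
[5] flags=1000 LT?T → r3=0x26
[6] flags=1000 VC?T → r0=0x25
[7] flags=1000 LT?T → r0=0xfc
[8] flags=0010 → (cmp)
[9] flags=0010 CC?F → skip
[10] flags=0010 EQ?F → skip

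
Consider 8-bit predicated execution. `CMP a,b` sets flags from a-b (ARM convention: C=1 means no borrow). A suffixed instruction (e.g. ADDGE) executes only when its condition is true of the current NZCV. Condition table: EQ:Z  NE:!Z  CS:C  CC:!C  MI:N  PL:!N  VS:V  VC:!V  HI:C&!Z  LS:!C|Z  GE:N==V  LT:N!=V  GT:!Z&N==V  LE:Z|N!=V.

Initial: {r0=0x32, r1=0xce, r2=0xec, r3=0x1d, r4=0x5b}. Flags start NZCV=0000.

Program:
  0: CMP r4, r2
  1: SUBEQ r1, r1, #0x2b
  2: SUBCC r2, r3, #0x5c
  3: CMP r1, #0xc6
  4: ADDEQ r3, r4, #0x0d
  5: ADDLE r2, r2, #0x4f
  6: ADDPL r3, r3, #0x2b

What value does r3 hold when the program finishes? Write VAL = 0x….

0: ✓ CMP  NZCV=0000
1: · SUBEQ
2: ✓ SUBCC  r2←0xc1
3: ✓ CMP  NZCV=0010
4: · ADDEQ
5: · ADDLE
6: ✓ ADDPL  r3←0x48

VAL = 0x48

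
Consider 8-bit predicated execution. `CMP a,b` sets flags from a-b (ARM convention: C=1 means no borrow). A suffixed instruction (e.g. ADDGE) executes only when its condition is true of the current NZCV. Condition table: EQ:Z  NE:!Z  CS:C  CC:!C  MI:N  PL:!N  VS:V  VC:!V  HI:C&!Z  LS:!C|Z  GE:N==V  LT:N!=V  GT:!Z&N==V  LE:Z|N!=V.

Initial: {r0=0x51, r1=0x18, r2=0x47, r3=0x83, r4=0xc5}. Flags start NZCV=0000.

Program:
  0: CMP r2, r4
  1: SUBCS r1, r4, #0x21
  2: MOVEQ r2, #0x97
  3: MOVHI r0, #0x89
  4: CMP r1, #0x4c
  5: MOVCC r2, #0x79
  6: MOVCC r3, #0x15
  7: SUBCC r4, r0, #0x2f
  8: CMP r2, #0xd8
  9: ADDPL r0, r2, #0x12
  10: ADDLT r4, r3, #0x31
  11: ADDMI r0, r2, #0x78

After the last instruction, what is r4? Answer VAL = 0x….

VAL = 0x22

0: ✓ CMP  NZCV=1001
1: · SUBCS
2: · MOVEQ
3: · MOVHI
4: ✓ CMP  NZCV=1000
5: ✓ MOVCC  r2←0x79
6: ✓ MOVCC  r3←0x15
7: ✓ SUBCC  r4←0x22
8: ✓ CMP  NZCV=1001
9: · ADDPL
10: · ADDLT
11: ✓ ADDMI  r0←0xf1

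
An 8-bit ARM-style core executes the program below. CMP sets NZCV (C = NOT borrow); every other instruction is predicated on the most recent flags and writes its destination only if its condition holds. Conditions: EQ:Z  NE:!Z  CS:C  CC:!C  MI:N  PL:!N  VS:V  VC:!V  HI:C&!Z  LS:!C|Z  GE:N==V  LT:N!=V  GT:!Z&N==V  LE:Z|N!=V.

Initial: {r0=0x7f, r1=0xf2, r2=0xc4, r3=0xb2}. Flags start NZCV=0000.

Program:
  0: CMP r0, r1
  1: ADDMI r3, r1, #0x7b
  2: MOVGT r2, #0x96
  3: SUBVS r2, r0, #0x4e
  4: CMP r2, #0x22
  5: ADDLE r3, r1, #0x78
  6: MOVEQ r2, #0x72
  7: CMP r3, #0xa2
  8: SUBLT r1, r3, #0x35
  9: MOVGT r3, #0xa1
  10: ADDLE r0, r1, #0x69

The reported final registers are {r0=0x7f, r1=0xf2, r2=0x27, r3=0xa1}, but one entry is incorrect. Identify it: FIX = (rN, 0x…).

0: ✓ CMP  NZCV=1001
1: ✓ ADDMI  r3←0x6d
2: ✓ MOVGT  r2←0x96
3: ✓ SUBVS  r2←0x31
4: ✓ CMP  NZCV=0010
5: · ADDLE
6: · MOVEQ
7: ✓ CMP  NZCV=1001
8: · SUBLT
9: ✓ MOVGT  r3←0xa1
10: · ADDLE

FIX = (r2, 0x31)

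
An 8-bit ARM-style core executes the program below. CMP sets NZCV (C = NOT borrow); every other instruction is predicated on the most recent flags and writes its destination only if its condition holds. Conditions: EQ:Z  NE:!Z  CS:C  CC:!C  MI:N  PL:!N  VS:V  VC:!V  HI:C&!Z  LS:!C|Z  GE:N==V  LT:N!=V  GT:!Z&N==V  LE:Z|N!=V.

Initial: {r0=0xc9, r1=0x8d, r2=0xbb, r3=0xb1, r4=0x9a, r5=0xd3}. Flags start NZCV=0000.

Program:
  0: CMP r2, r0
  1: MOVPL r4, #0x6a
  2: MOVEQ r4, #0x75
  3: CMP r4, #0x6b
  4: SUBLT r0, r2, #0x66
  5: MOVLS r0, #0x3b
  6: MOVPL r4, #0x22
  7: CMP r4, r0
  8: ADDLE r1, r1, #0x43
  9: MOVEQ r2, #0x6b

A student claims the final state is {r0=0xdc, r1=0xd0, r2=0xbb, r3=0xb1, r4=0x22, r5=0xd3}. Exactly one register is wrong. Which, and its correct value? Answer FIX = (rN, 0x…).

FIX = (r0, 0x55)

[0] flags=1000 → (cmp)
[1] flags=1000 PL?F → skip
[2] flags=1000 EQ?F → skip
[3] flags=0011 → (cmp)
[4] flags=0011 LT?T → r0=0x55
[5] flags=0011 LS?F → skip
[6] flags=0011 PL?T → r4=0x22
[7] flags=1000 → (cmp)
[8] flags=1000 LE?T → r1=0xd0
[9] flags=1000 EQ?F → skip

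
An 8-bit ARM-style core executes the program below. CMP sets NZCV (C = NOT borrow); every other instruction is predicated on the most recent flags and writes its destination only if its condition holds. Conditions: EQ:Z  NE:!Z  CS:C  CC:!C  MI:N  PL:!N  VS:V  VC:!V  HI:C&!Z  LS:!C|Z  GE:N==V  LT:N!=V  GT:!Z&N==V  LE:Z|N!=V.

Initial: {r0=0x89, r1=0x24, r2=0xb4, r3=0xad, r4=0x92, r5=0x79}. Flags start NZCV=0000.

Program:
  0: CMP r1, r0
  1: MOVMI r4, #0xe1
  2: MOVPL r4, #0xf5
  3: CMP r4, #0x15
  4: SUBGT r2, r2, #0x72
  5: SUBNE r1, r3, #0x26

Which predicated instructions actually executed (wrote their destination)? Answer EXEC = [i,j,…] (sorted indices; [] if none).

EXEC = [1,5]

[0] flags=1001 → (cmp)
[1] flags=1001 MI?T → r4=0xe1
[2] flags=1001 PL?F → skip
[3] flags=1010 → (cmp)
[4] flags=1010 GT?F → skip
[5] flags=1010 NE?T → r1=0x87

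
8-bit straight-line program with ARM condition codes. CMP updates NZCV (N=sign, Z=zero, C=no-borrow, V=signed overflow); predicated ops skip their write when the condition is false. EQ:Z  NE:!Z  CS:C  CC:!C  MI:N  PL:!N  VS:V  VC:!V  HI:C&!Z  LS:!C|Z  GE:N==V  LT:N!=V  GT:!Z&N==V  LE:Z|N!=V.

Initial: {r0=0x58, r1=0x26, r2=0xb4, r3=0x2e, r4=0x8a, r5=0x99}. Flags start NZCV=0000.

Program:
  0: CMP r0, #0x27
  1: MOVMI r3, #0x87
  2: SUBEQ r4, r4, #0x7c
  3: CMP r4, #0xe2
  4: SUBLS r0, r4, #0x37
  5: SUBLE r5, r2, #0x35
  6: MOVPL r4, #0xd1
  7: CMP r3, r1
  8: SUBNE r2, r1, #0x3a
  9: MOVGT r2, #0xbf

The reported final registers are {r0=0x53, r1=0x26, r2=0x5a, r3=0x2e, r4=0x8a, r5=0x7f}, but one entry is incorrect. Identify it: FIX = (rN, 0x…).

FIX = (r2, 0xbf)

[0] flags=0010 → (cmp)
[1] flags=0010 MI?F → skip
[2] flags=0010 EQ?F → skip
[3] flags=1000 → (cmp)
[4] flags=1000 LS?T → r0=0x53
[5] flags=1000 LE?T → r5=0x7f
[6] flags=1000 PL?F → skip
[7] flags=0010 → (cmp)
[8] flags=0010 NE?T → r2=0xec
[9] flags=0010 GT?T → r2=0xbf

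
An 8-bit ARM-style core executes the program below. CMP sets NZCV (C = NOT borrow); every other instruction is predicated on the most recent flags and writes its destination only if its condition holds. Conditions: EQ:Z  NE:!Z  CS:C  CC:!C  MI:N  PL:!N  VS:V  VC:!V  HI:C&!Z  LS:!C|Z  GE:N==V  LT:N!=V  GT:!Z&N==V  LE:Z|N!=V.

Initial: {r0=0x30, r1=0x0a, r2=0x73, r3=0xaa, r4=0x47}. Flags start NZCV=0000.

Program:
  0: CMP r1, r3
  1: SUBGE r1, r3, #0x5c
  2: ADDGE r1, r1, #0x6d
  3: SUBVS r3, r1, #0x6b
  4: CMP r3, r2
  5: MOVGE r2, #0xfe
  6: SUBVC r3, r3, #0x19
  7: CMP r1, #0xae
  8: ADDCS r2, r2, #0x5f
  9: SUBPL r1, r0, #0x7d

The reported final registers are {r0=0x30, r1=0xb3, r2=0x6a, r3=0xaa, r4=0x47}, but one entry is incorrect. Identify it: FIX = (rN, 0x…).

FIX = (r2, 0xd2)

[0] flags=0000 → (cmp)
[1] flags=0000 GE?T → r1=0x4e
[2] flags=0000 GE?T → r1=0xbb
[3] flags=0000 VS?F → skip
[4] flags=0011 → (cmp)
[5] flags=0011 GE?F → skip
[6] flags=0011 VC?F → skip
[7] flags=0010 → (cmp)
[8] flags=0010 CS?T → r2=0xd2
[9] flags=0010 PL?T → r1=0xb3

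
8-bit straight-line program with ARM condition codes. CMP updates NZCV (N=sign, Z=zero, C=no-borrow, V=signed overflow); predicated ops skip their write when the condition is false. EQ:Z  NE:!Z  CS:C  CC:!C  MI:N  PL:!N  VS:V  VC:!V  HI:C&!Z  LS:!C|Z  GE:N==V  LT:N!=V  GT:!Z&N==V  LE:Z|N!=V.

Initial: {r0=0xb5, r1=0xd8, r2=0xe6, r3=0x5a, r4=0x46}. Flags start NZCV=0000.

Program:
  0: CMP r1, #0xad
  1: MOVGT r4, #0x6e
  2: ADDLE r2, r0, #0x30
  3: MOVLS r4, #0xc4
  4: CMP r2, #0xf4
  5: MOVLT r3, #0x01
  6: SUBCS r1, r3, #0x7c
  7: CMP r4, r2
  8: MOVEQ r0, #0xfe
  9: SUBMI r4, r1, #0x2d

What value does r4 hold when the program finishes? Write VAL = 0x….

[0] flags=0010 → (cmp)
[1] flags=0010 GT?T → r4=0x6e
[2] flags=0010 LE?F → skip
[3] flags=0010 LS?F → skip
[4] flags=1000 → (cmp)
[5] flags=1000 LT?T → r3=0x01
[6] flags=1000 CS?F → skip
[7] flags=1001 → (cmp)
[8] flags=1001 EQ?F → skip
[9] flags=1001 MI?T → r4=0xab

VAL = 0xab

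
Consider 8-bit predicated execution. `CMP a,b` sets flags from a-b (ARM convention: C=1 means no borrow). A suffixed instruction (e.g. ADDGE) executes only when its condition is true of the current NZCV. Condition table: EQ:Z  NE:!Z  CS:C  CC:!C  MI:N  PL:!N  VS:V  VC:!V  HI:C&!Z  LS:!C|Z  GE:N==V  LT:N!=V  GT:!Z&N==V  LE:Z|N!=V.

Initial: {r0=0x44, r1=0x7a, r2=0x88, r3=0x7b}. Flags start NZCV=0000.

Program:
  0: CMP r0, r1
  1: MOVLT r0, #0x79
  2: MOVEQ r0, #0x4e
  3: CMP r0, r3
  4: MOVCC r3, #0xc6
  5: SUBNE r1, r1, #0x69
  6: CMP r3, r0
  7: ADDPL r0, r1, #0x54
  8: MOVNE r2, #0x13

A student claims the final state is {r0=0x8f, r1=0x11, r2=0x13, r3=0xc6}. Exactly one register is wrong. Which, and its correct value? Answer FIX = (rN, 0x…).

[0] flags=1000 → (cmp)
[1] flags=1000 LT?T → r0=0x79
[2] flags=1000 EQ?F → skip
[3] flags=1000 → (cmp)
[4] flags=1000 CC?T → r3=0xc6
[5] flags=1000 NE?T → r1=0x11
[6] flags=0011 → (cmp)
[7] flags=0011 PL?T → r0=0x65
[8] flags=0011 NE?T → r2=0x13

FIX = (r0, 0x65)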